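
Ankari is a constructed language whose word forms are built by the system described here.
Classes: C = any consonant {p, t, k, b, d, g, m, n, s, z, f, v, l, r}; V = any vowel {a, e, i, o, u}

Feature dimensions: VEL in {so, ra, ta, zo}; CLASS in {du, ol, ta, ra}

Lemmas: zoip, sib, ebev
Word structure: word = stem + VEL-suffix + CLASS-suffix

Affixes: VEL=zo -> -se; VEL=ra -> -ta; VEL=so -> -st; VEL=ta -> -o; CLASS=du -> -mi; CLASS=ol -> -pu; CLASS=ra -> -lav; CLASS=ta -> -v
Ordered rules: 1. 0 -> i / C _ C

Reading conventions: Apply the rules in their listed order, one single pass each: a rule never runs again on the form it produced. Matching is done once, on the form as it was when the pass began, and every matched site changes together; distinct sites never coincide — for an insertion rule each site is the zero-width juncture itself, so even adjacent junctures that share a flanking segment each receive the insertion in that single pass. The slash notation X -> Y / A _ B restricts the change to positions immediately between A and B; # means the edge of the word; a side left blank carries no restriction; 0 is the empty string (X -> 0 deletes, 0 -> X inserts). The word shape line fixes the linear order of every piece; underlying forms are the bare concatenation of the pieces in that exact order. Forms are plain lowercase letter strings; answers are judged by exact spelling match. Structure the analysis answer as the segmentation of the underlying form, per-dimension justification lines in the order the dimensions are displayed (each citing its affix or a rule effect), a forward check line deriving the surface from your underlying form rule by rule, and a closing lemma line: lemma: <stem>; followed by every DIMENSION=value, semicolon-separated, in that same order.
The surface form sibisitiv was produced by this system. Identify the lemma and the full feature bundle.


underlying: sib-st-v
VEL=so - signalled by the affix -st
CLASS=ta - signalled by the affix -v
check: sibstv -> sibisitiv
lemma: sib; VEL=so; CLASS=ta


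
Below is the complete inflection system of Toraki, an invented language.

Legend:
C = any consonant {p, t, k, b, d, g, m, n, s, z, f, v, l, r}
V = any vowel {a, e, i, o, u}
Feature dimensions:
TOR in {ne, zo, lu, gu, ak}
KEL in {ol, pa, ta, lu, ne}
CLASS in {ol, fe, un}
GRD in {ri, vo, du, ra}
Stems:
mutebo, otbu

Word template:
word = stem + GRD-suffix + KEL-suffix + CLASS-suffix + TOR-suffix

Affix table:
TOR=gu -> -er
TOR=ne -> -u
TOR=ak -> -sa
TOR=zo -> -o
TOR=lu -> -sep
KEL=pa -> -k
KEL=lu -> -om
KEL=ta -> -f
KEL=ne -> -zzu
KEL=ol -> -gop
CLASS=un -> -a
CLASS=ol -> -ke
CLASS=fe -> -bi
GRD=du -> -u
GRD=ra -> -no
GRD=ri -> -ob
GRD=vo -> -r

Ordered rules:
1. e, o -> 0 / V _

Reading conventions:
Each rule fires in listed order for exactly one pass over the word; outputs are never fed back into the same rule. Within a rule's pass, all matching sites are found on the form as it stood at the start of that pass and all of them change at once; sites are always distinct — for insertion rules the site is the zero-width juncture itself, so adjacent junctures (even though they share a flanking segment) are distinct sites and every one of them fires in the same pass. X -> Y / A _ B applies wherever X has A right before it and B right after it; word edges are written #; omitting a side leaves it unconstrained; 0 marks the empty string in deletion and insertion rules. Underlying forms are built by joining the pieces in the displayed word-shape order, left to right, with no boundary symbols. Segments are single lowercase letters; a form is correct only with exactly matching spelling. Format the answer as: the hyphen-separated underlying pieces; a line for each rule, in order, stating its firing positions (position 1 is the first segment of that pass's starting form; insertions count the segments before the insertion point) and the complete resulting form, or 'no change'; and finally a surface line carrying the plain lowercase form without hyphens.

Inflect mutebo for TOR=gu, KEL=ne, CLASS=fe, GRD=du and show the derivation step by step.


underlying: mutebo-u-zzu-bi-er
1. e, o -> 0 / V _: fires at position(s) 13: mutebouzzubir
surface: mutebouzzubir


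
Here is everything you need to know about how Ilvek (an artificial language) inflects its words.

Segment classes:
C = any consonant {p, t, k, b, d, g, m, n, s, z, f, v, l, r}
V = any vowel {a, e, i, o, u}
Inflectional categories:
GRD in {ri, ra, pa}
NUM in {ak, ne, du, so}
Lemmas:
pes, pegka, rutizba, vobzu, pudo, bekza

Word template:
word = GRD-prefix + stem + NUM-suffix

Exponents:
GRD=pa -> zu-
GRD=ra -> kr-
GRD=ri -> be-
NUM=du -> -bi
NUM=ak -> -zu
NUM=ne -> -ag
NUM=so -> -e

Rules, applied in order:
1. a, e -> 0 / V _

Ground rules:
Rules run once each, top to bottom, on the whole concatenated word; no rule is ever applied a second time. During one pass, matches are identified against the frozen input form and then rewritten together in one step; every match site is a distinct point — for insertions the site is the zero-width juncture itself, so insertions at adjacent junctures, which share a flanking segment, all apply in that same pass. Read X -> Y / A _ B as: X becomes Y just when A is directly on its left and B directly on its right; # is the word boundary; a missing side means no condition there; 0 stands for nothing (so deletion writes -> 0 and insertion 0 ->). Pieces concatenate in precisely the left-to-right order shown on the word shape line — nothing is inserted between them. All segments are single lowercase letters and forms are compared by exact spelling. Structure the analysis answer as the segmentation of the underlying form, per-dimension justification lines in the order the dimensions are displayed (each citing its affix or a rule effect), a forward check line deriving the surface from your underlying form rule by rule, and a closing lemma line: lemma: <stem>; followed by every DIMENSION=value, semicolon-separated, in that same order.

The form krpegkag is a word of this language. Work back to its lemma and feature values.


underlying: kr-pegka-ag
GRD=ra - signalled by the affix kr-
NUM=ne - signalled by the affix -ag
check: krpegkaag -> krpegkag
lemma: pegka; GRD=ra; NUM=ne


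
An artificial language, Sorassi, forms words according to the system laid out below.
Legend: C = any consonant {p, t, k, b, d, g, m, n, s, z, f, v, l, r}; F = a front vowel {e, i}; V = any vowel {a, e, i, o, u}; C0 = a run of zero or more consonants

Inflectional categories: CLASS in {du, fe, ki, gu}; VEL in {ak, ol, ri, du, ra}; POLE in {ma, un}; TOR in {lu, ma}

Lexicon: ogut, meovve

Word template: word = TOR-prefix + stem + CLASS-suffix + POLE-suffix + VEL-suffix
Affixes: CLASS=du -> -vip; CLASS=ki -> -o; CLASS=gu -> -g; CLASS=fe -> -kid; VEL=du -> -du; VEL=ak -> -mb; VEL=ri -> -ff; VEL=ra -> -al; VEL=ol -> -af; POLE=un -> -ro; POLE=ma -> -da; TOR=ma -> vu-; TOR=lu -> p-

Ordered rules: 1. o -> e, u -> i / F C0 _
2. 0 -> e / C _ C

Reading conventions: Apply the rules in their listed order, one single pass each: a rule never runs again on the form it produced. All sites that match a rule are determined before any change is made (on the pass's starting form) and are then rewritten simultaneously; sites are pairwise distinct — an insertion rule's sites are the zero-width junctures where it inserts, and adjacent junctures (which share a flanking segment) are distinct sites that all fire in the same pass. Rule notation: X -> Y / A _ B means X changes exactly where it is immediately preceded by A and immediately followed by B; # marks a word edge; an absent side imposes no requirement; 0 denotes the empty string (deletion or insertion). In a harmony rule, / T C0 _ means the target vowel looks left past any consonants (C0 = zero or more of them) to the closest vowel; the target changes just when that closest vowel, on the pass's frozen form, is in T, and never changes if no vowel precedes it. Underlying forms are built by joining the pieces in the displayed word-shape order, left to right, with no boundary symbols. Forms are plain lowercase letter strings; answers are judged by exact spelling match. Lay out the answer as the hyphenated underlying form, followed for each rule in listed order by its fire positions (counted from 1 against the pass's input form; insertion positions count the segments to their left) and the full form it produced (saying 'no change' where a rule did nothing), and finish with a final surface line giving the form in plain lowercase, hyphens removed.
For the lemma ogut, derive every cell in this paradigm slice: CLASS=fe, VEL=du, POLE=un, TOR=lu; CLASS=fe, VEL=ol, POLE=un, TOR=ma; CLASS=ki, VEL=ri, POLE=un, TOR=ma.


cell CLASS=fe, VEL=du, POLE=un, TOR=lu:
underlying: p-ogut-kid-ro-du
1. o -> e, u -> i / F C0 _: fires at position(s) 10: pogutkidredu
2. 0 -> e / C _ C: inserts after position(s) 5, 8: pogutekideredu
surface: pogutekideredu

cell CLASS=fe, VEL=ol, POLE=un, TOR=ma:
underlying: vu-ogut-kid-ro-af
1. o -> e, u -> i / F C0 _: fires at position(s) 11: vuogutkidreaf
2. 0 -> e / C _ C: inserts after position(s) 6, 9: vuogutekidereaf
surface: vuogutekidereaf

cell CLASS=ki, VEL=ri, POLE=un, TOR=ma:
underlying: vu-ogut-o-ro-ff
1. o -> e, u -> i / F C0 _: no change
2. 0 -> e / C _ C: inserts after position(s) 10: vuogutorofef
surface: vuogutorofef


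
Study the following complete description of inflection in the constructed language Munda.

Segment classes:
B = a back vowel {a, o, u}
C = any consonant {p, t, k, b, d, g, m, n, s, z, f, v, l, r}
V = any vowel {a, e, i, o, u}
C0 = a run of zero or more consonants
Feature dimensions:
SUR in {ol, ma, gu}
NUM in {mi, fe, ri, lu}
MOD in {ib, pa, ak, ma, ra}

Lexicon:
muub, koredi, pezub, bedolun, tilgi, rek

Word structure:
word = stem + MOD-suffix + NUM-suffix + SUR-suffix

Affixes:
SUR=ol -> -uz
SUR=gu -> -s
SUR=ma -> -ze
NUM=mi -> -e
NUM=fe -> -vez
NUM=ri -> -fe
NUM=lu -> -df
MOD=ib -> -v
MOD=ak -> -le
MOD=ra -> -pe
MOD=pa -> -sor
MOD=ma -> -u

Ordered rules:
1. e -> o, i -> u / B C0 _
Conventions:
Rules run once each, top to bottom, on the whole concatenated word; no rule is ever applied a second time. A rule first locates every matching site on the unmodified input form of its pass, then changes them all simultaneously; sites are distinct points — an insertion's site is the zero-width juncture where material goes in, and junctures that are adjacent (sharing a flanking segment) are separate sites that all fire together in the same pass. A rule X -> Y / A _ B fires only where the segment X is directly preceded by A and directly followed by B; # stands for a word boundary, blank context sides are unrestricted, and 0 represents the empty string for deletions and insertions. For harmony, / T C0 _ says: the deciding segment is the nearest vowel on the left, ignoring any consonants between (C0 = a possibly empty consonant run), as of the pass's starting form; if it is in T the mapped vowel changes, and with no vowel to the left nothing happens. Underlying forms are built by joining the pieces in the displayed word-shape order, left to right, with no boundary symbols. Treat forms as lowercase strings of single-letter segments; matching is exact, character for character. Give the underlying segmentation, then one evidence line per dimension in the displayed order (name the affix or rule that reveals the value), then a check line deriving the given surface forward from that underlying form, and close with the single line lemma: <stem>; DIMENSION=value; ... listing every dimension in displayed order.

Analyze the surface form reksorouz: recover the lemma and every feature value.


underlying: rek-sor-e-uz
SUR=ol - signalled by the affix -uz
NUM=mi - signalled by the affix -e
MOD=pa - signalled by the affix -sor
check: reksoreuz -> reksorouz
lemma: rek; SUR=ol; NUM=mi; MOD=pa


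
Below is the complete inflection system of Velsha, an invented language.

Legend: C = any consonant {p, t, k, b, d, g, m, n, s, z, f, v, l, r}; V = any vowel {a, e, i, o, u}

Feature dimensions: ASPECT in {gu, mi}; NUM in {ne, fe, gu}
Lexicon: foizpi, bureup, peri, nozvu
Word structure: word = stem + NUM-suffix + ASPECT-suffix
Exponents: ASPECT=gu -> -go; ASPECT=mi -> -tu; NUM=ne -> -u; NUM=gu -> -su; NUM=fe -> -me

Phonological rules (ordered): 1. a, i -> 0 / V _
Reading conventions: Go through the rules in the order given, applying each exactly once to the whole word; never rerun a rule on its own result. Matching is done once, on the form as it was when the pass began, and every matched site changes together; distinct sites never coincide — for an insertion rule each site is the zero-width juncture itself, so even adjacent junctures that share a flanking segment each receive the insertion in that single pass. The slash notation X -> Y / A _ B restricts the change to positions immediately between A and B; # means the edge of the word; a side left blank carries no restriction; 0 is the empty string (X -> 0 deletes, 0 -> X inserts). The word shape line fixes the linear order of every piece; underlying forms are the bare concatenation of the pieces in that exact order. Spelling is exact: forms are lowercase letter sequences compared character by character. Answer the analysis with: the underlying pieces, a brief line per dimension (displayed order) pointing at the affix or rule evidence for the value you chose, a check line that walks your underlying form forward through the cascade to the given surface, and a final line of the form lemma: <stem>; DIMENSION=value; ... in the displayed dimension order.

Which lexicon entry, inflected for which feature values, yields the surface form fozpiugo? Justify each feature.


underlying: foizpi-u-go
ASPECT=gu - signalled by the affix -go
NUM=ne - signalled by the affix -u
check: foizpiugo -> fozpiugo
lemma: foizpi; ASPECT=gu; NUM=ne


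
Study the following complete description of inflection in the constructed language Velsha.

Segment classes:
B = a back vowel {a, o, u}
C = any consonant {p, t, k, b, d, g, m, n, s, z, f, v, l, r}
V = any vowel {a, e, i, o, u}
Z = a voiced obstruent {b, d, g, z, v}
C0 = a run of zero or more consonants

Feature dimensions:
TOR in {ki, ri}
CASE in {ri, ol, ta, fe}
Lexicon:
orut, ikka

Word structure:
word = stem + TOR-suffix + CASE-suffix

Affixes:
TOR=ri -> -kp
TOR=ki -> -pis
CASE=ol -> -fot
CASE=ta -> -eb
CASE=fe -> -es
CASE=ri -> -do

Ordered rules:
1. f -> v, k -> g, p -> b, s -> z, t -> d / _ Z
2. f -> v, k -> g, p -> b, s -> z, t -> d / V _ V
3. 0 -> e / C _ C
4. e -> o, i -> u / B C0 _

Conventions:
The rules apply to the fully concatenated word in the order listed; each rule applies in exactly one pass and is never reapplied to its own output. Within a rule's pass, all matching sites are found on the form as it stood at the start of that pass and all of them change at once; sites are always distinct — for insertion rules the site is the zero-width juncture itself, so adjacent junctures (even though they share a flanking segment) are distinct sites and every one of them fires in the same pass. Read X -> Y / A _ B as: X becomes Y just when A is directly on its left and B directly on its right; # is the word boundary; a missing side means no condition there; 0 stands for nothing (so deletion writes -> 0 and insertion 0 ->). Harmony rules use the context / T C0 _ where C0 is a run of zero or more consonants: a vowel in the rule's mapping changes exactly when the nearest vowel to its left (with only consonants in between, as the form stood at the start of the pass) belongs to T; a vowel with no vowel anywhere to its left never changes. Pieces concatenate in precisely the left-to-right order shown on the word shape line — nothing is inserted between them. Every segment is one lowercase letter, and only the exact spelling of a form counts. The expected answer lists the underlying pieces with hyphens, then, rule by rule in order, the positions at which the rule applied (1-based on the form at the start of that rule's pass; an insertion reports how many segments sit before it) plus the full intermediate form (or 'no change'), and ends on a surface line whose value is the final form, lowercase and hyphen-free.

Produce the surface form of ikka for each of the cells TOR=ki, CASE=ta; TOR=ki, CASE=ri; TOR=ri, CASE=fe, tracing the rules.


cell TOR=ki, CASE=ta:
underlying: ikka-pis-eb
1. f -> v, k -> g, p -> b, s -> z, t -> d / _ Z: no change
2. f -> v, k -> g, p -> b, s -> z, t -> d / V _ V: fires at position(s) 5, 7: ikkabizeb
3. 0 -> e / C _ C: inserts after position(s) 2: ikekabizeb
4. e -> o, i -> u / B C0 _: fires at position(s) 7: ikekabuzeb
surface: ikekabuzeb

cell TOR=ki, CASE=ri:
underlying: ikka-pis-do
1. f -> v, k -> g, p -> b, s -> z, t -> d / _ Z: fires at position(s) 7: ikkapizdo
2. f -> v, k -> g, p -> b, s -> z, t -> d / V _ V: fires at position(s) 5: ikkabizdo
3. 0 -> e / C _ C: inserts after position(s) 2, 7: ikekabizedo
4. e -> o, i -> u / B C0 _: fires at position(s) 7: ikekabuzedo
surface: ikekabuzedo

cell TOR=ri, CASE=fe:
underlying: ikka-kp-es
1. f -> v, k -> g, p -> b, s -> z, t -> d / _ Z: no change
2. f -> v, k -> g, p -> b, s -> z, t -> d / V _ V: no change
3. 0 -> e / C _ C: inserts after position(s) 2, 5: ikekakepes
4. e -> o, i -> u / B C0 _: fires at position(s) 7: ikekakopes
surface: ikekakopes


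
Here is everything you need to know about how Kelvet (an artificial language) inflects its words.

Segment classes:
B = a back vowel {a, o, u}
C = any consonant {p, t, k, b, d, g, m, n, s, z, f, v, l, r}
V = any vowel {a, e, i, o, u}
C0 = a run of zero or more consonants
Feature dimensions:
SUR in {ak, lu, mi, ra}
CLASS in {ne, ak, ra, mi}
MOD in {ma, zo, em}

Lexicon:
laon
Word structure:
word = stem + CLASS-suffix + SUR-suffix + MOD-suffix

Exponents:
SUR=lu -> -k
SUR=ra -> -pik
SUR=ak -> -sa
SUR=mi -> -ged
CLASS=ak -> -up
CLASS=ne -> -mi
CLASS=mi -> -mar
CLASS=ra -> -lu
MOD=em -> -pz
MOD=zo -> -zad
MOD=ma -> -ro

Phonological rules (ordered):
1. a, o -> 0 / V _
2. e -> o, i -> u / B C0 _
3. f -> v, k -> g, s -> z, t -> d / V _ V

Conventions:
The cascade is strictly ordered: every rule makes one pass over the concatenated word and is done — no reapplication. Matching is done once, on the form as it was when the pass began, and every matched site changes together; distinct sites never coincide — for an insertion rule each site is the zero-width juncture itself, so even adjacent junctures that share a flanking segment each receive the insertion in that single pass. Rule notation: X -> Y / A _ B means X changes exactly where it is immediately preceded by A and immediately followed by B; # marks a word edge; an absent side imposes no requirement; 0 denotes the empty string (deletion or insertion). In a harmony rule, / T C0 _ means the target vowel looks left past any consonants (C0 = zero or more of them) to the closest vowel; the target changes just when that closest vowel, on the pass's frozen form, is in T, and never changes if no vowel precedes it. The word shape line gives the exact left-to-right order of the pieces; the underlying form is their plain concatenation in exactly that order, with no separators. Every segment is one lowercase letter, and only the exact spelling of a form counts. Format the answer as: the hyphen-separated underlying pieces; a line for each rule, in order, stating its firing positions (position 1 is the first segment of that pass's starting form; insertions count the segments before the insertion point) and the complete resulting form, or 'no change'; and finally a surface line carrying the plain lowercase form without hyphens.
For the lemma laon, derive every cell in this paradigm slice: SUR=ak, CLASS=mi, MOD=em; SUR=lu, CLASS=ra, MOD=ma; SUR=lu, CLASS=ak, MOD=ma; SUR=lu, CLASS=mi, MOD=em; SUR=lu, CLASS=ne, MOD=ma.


cell SUR=ak, CLASS=mi, MOD=em:
underlying: laon-mar-sa-pz
1. a, o -> 0 / V _: fires at position(s) 3: lanmarsapz
2. e -> o, i -> u / B C0 _: no change
3. f -> v, k -> g, s -> z, t -> d / V _ V: no change
surface: lanmarsapz

cell SUR=lu, CLASS=ra, MOD=ma:
underlying: laon-lu-k-ro
1. a, o -> 0 / V _: fires at position(s) 3: lanlukro
2. e -> o, i -> u / B C0 _: no change
3. f -> v, k -> g, s -> z, t -> d / V _ V: no change
surface: lanlukro

cell SUR=lu, CLASS=ak, MOD=ma:
underlying: laon-up-k-ro
1. a, o -> 0 / V _: fires at position(s) 3: lanupkro
2. e -> o, i -> u / B C0 _: no change
3. f -> v, k -> g, s -> z, t -> d / V _ V: no change
surface: lanupkro

cell SUR=lu, CLASS=mi, MOD=em:
underlying: laon-mar-k-pz
1. a, o -> 0 / V _: fires at position(s) 3: lanmarkpz
2. e -> o, i -> u / B C0 _: no change
3. f -> v, k -> g, s -> z, t -> d / V _ V: no change
surface: lanmarkpz

cell SUR=lu, CLASS=ne, MOD=ma:
underlying: laon-mi-k-ro
1. a, o -> 0 / V _: fires at position(s) 3: lanmikro
2. e -> o, i -> u / B C0 _: fires at position(s) 5: lanmukro
3. f -> v, k -> g, s -> z, t -> d / V _ V: no change
surface: lanmukro


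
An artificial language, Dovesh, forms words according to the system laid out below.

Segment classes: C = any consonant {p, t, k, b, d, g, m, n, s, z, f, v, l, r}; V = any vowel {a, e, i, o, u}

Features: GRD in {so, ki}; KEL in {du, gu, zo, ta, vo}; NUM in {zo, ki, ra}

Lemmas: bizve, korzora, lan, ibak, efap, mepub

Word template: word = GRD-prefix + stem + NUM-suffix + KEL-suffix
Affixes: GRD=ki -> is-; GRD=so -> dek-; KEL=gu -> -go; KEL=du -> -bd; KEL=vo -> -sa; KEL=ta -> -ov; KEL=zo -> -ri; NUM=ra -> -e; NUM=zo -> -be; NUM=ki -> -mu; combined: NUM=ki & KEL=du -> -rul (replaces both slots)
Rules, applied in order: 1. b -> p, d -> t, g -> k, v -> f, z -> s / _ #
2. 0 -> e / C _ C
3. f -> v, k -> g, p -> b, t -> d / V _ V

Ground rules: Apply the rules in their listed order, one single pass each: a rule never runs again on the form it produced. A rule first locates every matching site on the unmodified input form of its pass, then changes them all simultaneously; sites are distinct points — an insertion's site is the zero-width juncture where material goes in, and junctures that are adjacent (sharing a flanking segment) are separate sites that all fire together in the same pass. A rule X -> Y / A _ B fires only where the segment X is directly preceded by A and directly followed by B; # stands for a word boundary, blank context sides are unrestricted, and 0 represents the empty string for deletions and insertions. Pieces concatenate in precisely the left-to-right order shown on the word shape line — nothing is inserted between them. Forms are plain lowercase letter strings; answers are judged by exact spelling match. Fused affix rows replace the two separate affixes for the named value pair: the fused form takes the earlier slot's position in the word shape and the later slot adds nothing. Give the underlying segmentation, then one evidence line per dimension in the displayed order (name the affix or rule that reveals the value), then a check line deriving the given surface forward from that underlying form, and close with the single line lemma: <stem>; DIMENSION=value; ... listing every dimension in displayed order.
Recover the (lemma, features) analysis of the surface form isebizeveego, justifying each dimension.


underlying: is-bizve-e-go
GRD=ki - signalled by the affix is-
KEL=gu - signalled by the affix -go
NUM=ra - signalled by the affix -e
check: isbizveego -> isbizveego -> isebizeveego -> isebizeveego
lemma: bizve; GRD=ki; KEL=gu; NUM=ra


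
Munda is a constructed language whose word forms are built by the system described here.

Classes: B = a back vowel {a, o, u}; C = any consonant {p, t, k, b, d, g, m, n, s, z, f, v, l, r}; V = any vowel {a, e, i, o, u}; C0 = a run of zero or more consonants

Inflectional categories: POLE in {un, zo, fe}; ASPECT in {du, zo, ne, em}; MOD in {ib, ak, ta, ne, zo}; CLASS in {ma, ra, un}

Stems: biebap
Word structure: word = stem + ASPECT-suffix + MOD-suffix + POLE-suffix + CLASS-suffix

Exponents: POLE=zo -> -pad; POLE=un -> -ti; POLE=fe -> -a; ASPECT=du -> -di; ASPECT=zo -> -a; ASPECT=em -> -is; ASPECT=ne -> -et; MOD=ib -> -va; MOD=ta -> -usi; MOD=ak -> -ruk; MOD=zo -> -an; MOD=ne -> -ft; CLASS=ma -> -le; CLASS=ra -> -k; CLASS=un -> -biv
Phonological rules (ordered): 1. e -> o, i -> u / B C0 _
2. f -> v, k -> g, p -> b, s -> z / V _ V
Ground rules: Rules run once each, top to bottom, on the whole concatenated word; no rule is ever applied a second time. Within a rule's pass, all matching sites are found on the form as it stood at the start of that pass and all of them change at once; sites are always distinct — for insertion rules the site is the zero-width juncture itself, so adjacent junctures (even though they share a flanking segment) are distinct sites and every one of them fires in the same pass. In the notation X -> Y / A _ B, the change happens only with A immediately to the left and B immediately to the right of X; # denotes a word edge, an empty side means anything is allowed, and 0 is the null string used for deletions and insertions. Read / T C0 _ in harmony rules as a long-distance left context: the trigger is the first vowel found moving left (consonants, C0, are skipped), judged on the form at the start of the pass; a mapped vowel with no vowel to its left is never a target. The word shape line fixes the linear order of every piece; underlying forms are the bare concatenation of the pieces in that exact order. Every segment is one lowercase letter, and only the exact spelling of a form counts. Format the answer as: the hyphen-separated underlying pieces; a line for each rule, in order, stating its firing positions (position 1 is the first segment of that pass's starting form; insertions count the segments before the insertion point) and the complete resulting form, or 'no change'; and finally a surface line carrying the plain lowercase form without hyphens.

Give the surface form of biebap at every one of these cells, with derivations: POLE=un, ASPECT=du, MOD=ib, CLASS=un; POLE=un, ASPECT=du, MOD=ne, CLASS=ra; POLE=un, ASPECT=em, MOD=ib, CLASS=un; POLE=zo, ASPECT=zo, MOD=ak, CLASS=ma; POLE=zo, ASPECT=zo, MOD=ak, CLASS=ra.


cell POLE=un, ASPECT=du, MOD=ib, CLASS=un:
underlying: biebap-di-va-ti-biv
1. e -> o, i -> u / B C0 _: fires at position(s) 8, 12: biebapduvatubiv
2. f -> v, k -> g, p -> b, s -> z / V _ V: no change
surface: biebapduvatubiv

cell POLE=un, ASPECT=du, MOD=ne, CLASS=ra:
underlying: biebap-di-ft-ti-k
1. e -> o, i -> u / B C0 _: fires at position(s) 8: biebapdufttik
2. f -> v, k -> g, p -> b, s -> z / V _ V: no change
surface: biebapdufttik

cell POLE=un, ASPECT=em, MOD=ib, CLASS=un:
underlying: biebap-is-va-ti-biv
1. e -> o, i -> u / B C0 _: fires at position(s) 7, 12: biebapusvatubiv
2. f -> v, k -> g, p -> b, s -> z / V _ V: fires at position(s) 6: biebabusvatubiv
surface: biebabusvatubiv

cell POLE=zo, ASPECT=zo, MOD=ak, CLASS=ma:
underlying: biebap-a-ruk-pad-le
1. e -> o, i -> u / B C0 _: fires at position(s) 15: biebaparukpadlo
2. f -> v, k -> g, p -> b, s -> z / V _ V: fires at position(s) 6: biebabarukpadlo
surface: biebabarukpadlo

cell POLE=zo, ASPECT=zo, MOD=ak, CLASS=ra:
underlying: biebap-a-ruk-pad-k
1. e -> o, i -> u / B C0 _: no change
2. f -> v, k -> g, p -> b, s -> z / V _ V: fires at position(s) 6: biebabarukpadk
surface: biebabarukpadk


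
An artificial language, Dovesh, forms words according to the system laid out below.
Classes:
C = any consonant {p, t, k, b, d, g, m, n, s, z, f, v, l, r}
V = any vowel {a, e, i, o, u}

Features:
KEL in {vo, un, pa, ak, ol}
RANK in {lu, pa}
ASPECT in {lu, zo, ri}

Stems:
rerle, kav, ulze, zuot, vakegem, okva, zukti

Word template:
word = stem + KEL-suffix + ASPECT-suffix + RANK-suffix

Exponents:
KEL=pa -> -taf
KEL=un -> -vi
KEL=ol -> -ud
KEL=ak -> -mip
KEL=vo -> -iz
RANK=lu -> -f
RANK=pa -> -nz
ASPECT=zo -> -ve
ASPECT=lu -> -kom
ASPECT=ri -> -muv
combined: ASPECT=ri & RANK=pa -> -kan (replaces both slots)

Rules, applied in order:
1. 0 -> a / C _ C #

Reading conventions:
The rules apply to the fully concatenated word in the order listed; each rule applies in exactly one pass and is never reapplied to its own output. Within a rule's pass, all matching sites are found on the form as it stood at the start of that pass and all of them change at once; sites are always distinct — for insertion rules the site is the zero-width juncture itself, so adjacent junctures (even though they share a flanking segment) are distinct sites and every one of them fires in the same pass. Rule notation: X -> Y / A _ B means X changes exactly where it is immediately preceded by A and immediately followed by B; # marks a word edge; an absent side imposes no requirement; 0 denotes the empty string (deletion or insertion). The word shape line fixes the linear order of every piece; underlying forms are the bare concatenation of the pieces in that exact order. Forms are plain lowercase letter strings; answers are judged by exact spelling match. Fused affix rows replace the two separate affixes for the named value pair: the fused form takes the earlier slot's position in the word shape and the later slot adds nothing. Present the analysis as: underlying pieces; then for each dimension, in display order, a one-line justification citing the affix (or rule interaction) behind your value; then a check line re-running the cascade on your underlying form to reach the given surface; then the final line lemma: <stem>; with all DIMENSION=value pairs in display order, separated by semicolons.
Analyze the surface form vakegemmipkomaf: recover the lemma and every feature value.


underlying: vakegem-mip-kom-f
KEL=ak - signalled by the affix -mip
RANK=lu - signalled by the affix -f
ASPECT=lu - signalled by the affix -kom
check: vakegemmipkomf -> vakegemmipkomaf
lemma: vakegem; KEL=ak; RANK=lu; ASPECT=lu


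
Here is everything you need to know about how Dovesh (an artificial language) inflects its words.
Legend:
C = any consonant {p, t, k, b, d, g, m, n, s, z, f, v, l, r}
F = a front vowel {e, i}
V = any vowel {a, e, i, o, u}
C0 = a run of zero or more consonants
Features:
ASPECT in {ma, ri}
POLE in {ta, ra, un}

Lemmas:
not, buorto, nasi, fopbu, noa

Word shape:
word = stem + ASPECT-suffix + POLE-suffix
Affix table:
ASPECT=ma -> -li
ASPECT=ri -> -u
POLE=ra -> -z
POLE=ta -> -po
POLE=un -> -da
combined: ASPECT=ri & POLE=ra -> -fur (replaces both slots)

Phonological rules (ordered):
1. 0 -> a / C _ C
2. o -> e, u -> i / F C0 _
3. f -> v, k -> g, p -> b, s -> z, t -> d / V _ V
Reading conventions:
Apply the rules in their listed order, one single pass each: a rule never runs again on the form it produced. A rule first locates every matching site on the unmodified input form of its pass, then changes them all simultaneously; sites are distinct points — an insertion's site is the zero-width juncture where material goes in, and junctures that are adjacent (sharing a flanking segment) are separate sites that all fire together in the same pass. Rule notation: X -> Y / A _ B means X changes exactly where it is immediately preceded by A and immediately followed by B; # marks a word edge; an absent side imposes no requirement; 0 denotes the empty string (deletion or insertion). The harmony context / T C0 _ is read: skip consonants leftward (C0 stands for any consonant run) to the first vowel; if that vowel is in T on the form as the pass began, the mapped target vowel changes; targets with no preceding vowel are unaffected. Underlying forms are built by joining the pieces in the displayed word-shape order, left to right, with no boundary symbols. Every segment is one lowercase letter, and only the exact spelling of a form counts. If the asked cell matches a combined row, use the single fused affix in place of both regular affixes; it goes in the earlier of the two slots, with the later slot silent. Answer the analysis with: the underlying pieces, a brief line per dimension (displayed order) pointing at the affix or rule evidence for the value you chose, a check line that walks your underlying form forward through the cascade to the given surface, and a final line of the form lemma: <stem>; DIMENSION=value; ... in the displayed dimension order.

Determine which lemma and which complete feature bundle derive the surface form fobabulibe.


underlying: fopbu-li-po
ASPECT=ma - signalled by the affix -li
POLE=ta - signalled by the affix -po
check: fopbulipo -> fopabulipo -> fopabulipe -> fobabulibe
lemma: fopbu; ASPECT=ma; POLE=ta


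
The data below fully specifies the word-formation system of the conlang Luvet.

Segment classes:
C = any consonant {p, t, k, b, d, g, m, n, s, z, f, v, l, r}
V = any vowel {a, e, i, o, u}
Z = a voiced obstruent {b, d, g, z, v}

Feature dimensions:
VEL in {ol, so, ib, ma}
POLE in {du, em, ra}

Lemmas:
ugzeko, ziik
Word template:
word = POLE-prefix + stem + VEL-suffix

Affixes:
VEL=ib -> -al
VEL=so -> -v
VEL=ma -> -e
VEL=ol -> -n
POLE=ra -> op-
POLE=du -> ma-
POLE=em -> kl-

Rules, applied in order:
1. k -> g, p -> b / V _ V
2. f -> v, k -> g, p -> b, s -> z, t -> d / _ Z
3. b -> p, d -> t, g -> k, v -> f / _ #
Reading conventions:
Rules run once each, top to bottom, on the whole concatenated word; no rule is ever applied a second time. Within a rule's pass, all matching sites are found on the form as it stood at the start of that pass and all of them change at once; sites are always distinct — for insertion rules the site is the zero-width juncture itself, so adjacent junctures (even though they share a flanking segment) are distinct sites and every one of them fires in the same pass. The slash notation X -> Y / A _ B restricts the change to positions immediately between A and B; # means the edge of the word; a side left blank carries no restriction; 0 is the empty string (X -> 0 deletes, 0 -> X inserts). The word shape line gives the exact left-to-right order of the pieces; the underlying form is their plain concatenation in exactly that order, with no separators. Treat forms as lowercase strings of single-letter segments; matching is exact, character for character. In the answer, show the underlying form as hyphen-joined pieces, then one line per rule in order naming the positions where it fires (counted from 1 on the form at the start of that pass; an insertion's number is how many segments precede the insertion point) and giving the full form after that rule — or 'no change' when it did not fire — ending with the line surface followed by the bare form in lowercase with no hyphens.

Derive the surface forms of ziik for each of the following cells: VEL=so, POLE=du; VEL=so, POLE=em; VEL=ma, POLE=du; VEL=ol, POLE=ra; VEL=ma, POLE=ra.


cell VEL=so, POLE=du:
underlying: ma-ziik-v
1. k -> g, p -> b / V _ V: no change
2. f -> v, k -> g, p -> b, s -> z, t -> d / _ Z: fires at position(s) 6: maziigv
3. b -> p, d -> t, g -> k, v -> f / _ #: fires at position(s) 7: maziigf
surface: maziigf

cell VEL=so, POLE=em:
underlying: kl-ziik-v
1. k -> g, p -> b / V _ V: no change
2. f -> v, k -> g, p -> b, s -> z, t -> d / _ Z: fires at position(s) 6: klziigv
3. b -> p, d -> t, g -> k, v -> f / _ #: fires at position(s) 7: klziigf
surface: klziigf

cell VEL=ma, POLE=du:
underlying: ma-ziik-e
1. k -> g, p -> b / V _ V: fires at position(s) 6: maziige
2. f -> v, k -> g, p -> b, s -> z, t -> d / _ Z: no change
3. b -> p, d -> t, g -> k, v -> f / _ #: no change
surface: maziige

cell VEL=ol, POLE=ra:
underlying: op-ziik-n
1. k -> g, p -> b / V _ V: no change
2. f -> v, k -> g, p -> b, s -> z, t -> d / _ Z: fires at position(s) 2: obziikn
3. b -> p, d -> t, g -> k, v -> f / _ #: no change
surface: obziikn

cell VEL=ma, POLE=ra:
underlying: op-ziik-e
1. k -> g, p -> b / V _ V: fires at position(s) 6: opziige
2. f -> v, k -> g, p -> b, s -> z, t -> d / _ Z: fires at position(s) 2: obziige
3. b -> p, d -> t, g -> k, v -> f / _ #: no change
surface: obziige


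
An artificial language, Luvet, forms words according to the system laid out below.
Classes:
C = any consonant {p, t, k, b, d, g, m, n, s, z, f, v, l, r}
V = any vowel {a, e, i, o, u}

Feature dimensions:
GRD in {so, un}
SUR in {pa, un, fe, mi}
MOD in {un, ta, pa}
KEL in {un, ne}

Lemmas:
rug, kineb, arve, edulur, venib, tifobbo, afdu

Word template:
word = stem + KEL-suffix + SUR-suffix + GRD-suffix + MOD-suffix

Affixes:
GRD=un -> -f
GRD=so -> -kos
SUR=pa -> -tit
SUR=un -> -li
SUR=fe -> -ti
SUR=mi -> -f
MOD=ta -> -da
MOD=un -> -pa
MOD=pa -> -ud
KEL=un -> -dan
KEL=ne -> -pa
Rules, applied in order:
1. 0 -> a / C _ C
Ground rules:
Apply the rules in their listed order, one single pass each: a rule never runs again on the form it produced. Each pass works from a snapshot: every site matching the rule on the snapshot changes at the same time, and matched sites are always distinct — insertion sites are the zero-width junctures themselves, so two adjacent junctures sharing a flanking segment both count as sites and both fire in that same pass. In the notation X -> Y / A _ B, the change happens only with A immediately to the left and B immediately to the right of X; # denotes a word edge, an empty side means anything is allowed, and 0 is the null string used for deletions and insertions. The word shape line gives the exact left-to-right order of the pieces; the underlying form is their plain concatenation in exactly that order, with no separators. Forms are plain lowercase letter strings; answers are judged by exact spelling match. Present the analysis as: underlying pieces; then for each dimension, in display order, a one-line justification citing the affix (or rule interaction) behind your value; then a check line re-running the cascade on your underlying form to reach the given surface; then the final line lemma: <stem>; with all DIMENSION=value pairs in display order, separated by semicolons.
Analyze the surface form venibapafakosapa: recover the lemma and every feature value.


underlying: venib-pa-f-kos-pa
GRD=so - signalled by the affix -kos
SUR=mi - signalled by the affix -f
MOD=un - signalled by the affix -pa
KEL=ne - signalled by the affix -pa
check: venibpafkospa -> venibapafakosapa
lemma: venib; GRD=so; SUR=mi; MOD=un; KEL=ne


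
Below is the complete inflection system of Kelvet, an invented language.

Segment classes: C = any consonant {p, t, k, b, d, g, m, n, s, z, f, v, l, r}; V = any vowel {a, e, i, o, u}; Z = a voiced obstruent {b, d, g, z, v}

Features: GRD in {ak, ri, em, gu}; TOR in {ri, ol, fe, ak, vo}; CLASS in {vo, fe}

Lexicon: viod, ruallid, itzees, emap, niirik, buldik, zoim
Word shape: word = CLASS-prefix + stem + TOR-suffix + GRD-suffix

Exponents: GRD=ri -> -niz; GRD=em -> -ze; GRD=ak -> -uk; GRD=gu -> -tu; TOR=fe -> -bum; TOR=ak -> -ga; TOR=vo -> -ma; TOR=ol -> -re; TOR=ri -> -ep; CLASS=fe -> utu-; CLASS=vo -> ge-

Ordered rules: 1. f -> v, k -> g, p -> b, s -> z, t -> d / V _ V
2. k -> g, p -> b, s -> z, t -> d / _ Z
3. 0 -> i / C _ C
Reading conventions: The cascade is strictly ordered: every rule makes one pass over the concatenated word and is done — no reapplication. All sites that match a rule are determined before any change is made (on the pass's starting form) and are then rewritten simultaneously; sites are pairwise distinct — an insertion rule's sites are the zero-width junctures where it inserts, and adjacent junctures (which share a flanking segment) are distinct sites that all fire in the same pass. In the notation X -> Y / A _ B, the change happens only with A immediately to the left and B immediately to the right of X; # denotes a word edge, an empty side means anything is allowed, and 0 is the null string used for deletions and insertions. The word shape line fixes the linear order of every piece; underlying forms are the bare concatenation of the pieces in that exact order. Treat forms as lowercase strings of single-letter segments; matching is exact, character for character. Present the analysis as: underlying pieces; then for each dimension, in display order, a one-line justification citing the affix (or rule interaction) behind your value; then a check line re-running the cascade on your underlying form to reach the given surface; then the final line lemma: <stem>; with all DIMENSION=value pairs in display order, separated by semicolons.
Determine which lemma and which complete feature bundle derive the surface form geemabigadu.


underlying: ge-emap-ga-tu
GRD=gu - signalled by the affix -tu
TOR=ak - signalled by the affix -ga
CLASS=vo - signalled by the affix ge-
check: geemapgatu -> geemapgadu -> geemabgadu -> geemabigadu
lemma: emap; GRD=gu; TOR=ak; CLASS=vo


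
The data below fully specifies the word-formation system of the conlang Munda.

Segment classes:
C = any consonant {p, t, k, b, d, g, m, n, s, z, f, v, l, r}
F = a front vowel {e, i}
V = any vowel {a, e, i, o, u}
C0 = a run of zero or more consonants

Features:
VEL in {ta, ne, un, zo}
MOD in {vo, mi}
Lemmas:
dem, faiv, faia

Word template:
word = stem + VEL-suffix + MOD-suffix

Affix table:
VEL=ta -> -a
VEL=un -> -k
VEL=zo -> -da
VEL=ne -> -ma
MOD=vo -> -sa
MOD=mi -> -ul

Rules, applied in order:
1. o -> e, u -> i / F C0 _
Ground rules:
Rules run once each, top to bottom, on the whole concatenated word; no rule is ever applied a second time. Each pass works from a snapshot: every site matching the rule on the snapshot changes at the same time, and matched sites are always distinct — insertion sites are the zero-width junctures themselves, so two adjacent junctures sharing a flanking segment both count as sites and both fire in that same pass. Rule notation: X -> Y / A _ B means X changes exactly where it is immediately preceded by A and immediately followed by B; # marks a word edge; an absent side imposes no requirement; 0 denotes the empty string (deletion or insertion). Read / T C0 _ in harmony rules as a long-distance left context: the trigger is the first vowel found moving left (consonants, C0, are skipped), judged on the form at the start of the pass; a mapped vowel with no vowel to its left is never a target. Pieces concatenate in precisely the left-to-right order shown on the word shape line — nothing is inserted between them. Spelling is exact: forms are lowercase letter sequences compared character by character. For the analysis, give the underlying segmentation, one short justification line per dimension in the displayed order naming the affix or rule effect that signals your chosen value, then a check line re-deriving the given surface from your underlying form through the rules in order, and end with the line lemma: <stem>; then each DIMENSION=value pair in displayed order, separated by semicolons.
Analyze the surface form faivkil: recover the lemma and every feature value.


underlying: faiv-k-ul
VEL=un - signalled by the affix -k
MOD=mi - signalled by the affix -ul
check: faivkul -> faivkil
lemma: faiv; VEL=un; MOD=mi
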